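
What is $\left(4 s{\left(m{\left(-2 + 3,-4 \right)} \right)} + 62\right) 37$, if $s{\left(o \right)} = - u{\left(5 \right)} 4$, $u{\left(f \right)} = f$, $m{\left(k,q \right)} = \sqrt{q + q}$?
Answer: $-666$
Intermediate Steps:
$m{\left(k,q \right)} = \sqrt{2} \sqrt{q}$ ($m{\left(k,q \right)} = \sqrt{2 q} = \sqrt{2} \sqrt{q}$)
$s{\left(o \right)} = -20$ ($s{\left(o \right)} = \left(-1\right) 5 \cdot 4 = \left(-5\right) 4 = -20$)
$\left(4 s{\left(m{\left(-2 + 3,-4 \right)} \right)} + 62\right) 37 = \left(4 \left(-20\right) + 62\right) 37 = \left(-80 + 62\right) 37 = \left(-18\right) 37 = -666$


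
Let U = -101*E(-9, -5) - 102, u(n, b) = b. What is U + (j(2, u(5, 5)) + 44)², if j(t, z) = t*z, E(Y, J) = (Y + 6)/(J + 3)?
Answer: 5325/2 ≈ 2662.5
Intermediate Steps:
E(Y, J) = (6 + Y)/(3 + J)
U = -507/2 (U = -101*(6 - 9)/(3 - 5) - 102 = -101*(-3)/(-2) - 102 = -(-101)*(-3)/2 - 102 = -101*3/2 - 102 = -303/2 - 102 = -507/2 ≈ -253.50)
U + (j(2, u(5, 5)) + 44)² = -507/2 + (2*5 + 44)² = -507/2 + (10 + 44)² = -507/2 + 54² = -507/2 + 2916 = 5325/2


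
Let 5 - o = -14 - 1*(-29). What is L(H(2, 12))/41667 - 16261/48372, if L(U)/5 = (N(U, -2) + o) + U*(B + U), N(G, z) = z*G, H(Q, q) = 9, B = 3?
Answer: -73133143/223946236 ≈ -0.32657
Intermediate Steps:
N(G, z) = G*z
o = -10 (o = 5 - (-14 - 1*(-29)) = 5 - (-14 + 29) = 5 - 1*15 = 5 - 15 = -10)
L(U) = -50 - 10*U + 5*U*(3 + U) (L(U) = 5*((U*(-2) - 10) + U*(3 + U)) = 5*((-2*U - 10) + U*(3 + U)) = 5*((-10 - 2*U) + U*(3 + U)) = 5*(-10 - 2*U + U*(3 + U)) = -50 - 10*U + 5*U*(3 + U))
L(H(2, 12))/41667 - 16261/48372 = (-50 + 5*9 + 5*9**2)/41667 - 16261/48372 = (-50 + 45 + 5*81)*(1/41667) - 16261*1/48372 = (-50 + 45 + 405)*(1/41667) - 16261/48372 = 400*(1/41667) - 16261/48372 = 400/41667 - 16261/48372 = -73133143/223946236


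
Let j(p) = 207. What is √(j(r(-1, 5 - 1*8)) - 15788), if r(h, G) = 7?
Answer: I*√15581 ≈ 124.82*I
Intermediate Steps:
√(j(r(-1, 5 - 1*8)) - 15788) = √(207 - 15788) = √(-15581) = I*√15581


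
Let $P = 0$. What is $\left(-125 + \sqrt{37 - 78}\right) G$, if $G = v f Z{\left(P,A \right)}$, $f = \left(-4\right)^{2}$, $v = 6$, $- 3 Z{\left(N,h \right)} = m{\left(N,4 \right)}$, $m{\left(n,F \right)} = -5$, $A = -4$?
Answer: $-20000 + 160 i \sqrt{41} \approx -20000.0 + 1024.5 i$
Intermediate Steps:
$Z{\left(N,h \right)} = \frac{5}{3}$ ($Z{\left(N,h \right)} = \left(- \frac{1}{3}\right) \left(-5\right) = \frac{5}{3}$)
$f = 16$
$G = 160$ ($G = 6 \cdot 16 \cdot \frac{5}{3} = 96 \cdot \frac{5}{3} = 160$)
$\left(-125 + \sqrt{37 - 78}\right) G = \left(-125 + \sqrt{37 - 78}\right) 160 = \left(-125 + \sqrt{-41}\right) 160 = \left(-125 + i \sqrt{41}\right) 160 = -20000 + 160 i \sqrt{41}$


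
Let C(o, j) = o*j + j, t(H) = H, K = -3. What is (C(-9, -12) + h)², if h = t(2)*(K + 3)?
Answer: 9216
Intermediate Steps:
h = 0 (h = 2*(-3 + 3) = 2*0 = 0)
C(o, j) = j + j*o (C(o, j) = j*o + j = j + j*o)
(C(-9, -12) + h)² = (-12*(1 - 9) + 0)² = (-12*(-8) + 0)² = (96 + 0)² = 96² = 9216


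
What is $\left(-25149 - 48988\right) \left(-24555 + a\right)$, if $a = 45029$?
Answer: $-1517880938$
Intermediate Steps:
$\left(-25149 - 48988\right) \left(-24555 + a\right) = \left(-25149 - 48988\right) \left(-24555 + 45029\right) = \left(-74137\right) 20474 = -1517880938$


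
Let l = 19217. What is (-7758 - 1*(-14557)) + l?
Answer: 26016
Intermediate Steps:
(-7758 - 1*(-14557)) + l = (-7758 - 1*(-14557)) + 19217 = (-7758 + 14557) + 19217 = 6799 + 19217 = 26016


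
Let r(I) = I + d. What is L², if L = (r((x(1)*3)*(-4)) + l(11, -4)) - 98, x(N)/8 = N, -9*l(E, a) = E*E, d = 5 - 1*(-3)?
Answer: 3222025/81 ≈ 39778.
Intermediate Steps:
d = 8 (d = 5 + 3 = 8)
l(E, a) = -E²/9 (l(E, a) = -E*E/9 = -E²/9)
x(N) = 8*N
r(I) = 8 + I (r(I) = I + 8 = 8 + I)
L = -1795/9 (L = ((8 + ((8*1)*3)*(-4)) - ⅑*11²) - 98 = ((8 + (8*3)*(-4)) - ⅑*121) - 98 = ((8 + 24*(-4)) - 121/9) - 98 = ((8 - 96) - 121/9) - 98 = (-88 - 121/9) - 98 = -913/9 - 98 = -1795/9 ≈ -199.44)
L² = (-1795/9)² = 3222025/81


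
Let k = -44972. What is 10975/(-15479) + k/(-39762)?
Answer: 129866819/307737999 ≈ 0.42200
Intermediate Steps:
10975/(-15479) + k/(-39762) = 10975/(-15479) - 44972/(-39762) = 10975*(-1/15479) - 44972*(-1/39762) = -10975/15479 + 22486/19881 = 129866819/307737999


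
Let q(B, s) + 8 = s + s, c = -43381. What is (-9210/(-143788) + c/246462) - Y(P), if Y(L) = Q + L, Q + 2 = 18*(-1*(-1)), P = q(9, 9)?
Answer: -115670372708/4429784757 ≈ -26.112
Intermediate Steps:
q(B, s) = -8 + 2*s (q(B, s) = -8 + (s + s) = -8 + 2*s)
P = 10 (P = -8 + 2*9 = -8 + 18 = 10)
Q = 16 (Q = -2 + 18*(-1*(-1)) = -2 + 18*1 = -2 + 18 = 16)
Y(L) = 16 + L
(-9210/(-143788) + c/246462) - Y(P) = (-9210/(-143788) - 43381/246462) - (16 + 10) = (-9210*(-1/143788) - 43381*1/246462) - 1*26 = (4605/71894 - 43381/246462) - 26 = -495969026/4429784757 - 26 = -115670372708/4429784757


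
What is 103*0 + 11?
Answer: 11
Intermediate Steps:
103*0 + 11 = 0 + 11 = 11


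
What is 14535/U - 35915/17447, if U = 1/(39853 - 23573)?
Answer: 4128480084685/17447 ≈ 2.3663e+8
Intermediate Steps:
U = 1/16280 ≈ 6.1425e-5
14535/U - 35915/17447 = 14535/(1/16280) - 35915/17447 = 14535*16280 - 35915*1/17447 = 236629800 - 35915/17447 = 4128480084685/17447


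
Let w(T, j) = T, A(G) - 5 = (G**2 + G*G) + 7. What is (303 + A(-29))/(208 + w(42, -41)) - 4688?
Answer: -1170003/250 ≈ -4680.0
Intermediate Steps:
A(G) = 12 + 2*G**2 (A(G) = 5 + ((G**2 + G*G) + 7) = 5 + ((G**2 + G**2) + 7) = 5 + (2*G**2 + 7) = 5 + (7 + 2*G**2) = 12 + 2*G**2)
(303 + A(-29))/(208 + w(42, -41)) - 4688 = (303 + (12 + 2*(-29)**2))/(208 + 42) - 4688 = (303 + (12 + 2*841))/250 - 4688 = (303 + (12 + 1682))*(1/250) - 4688 = (303 + 1694)*(1/250) - 4688 = 1997*(1/250) - 4688 = 1997/250 - 4688 = -1170003/250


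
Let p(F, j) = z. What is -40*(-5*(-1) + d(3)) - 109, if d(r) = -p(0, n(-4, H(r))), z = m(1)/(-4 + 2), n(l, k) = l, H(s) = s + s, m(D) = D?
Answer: -329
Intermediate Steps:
H(s) = 2*s
z = -1/2 (z = 1/(-4 + 2) = 1/(-2) = 1*(-1/2) = -1/2 ≈ -0.50000)
p(F, j) = -1/2
d(r) = 1/2 (d(r) = -1*(-1/2) = 1/2)
-40*(-5*(-1) + d(3)) - 109 = -40*(-5*(-1) + 1/2) - 109 = -40*(5 + 1/2) - 109 = -40*11/2 - 109 = -220 - 109 = -329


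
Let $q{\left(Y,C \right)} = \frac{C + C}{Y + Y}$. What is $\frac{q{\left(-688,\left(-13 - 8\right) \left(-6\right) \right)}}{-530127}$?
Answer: $\frac{7}{20262632} \approx 3.4546 \cdot 10^{-7}$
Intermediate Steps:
$q{\left(Y,C \right)} = \frac{C}{Y}$ ($q{\left(Y,C \right)} = \frac{2 C}{2 Y} = 2 C \frac{1}{2 Y} = \frac{C}{Y}$)
$\frac{q{\left(-688,\left(-13 - 8\right) \left(-6\right) \right)}}{-530127} = \frac{\left(-13 - 8\right) \left(-6\right) \frac{1}{-688}}{-530127} = \left(-21\right) \left(-6\right) \left(- \frac{1}{688}\right) \left(- \frac{1}{530127}\right) = 126 \left(- \frac{1}{688}\right) \left(- \frac{1}{530127}\right) = \left(- \frac{63}{344}\right) \left(- \frac{1}{530127}\right) = \frac{7}{20262632}$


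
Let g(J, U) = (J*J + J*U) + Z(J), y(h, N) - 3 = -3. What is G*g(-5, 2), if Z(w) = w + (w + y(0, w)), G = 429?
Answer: 2145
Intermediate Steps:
y(h, N) = 0 (y(h, N) = 3 - 3 = 0)
Z(w) = 2*w (Z(w) = w + (w + 0) = w + w = 2*w)
g(J, U) = J**2 + 2*J + J*U (g(J, U) = (J*J + J*U) + 2*J = (J**2 + J*U) + 2*J = J**2 + 2*J + J*U)
G*g(-5, 2) = 429*(-5*(2 - 5 + 2)) = 429*(-5*(-1)) = 429*5 = 2145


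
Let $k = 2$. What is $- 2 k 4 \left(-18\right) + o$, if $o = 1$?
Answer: $289$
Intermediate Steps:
$- 2 k 4 \left(-18\right) + o = \left(-2\right) 2 \cdot 4 \left(-18\right) + 1 = \left(-4\right) 4 \left(-18\right) + 1 = \left(-16\right) \left(-18\right) + 1 = 288 + 1 = 289$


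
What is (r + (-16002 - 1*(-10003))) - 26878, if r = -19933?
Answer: -52810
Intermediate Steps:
(r + (-16002 - 1*(-10003))) - 26878 = (-19933 + (-16002 - 1*(-10003))) - 26878 = (-19933 + (-16002 + 10003)) - 26878 = (-19933 - 5999) - 26878 = -25932 - 26878 = -52810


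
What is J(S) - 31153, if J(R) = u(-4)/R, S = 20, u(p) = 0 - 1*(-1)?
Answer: -623059/20 ≈ -31153.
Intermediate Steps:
u(p) = 1 (u(p) = 0 + 1 = 1)
J(R) = 1/R
J(S) - 31153 = 1/20 - 31153 = -623059/20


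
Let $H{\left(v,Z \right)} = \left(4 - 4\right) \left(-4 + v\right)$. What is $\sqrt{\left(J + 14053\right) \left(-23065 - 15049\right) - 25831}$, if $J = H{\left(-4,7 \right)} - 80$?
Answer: $11 i \sqrt{4401593} \approx 23078.0 i$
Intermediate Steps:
$H{\left(v,Z \right)} = 0$ ($H{\left(v,Z \right)} = 0 \left(-4 + v\right) = 0$)
$J = -80$ ($J = 0 - 80 = -80$)
$\sqrt{\left(J + 14053\right) \left(-23065 - 15049\right) - 25831} = \sqrt{\left(-80 + 14053\right) \left(-23065 - 15049\right) - 25831} = \sqrt{13973 \left(-38114\right) - 25831} = \sqrt{-532566922 - 25831} = \sqrt{-532592753} = 11 i \sqrt{4401593}$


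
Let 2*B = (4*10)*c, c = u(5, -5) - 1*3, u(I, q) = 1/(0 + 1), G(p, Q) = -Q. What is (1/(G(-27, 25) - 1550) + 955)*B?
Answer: -12032992/315 ≈ -38200.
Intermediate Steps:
u(I, q) = 1 (u(I, q) = 1/1 = 1)
c = -2 (c = 1 - 1*3 = 1 - 3 = -2)
B = -40 (B = ((4*10)*(-2))/2 = (40*(-2))/2 = (½)*(-80) = -40)
(1/(G(-27, 25) - 1550) + 955)*B = (1/(-1*25 - 1550) + 955)*(-40) = (1/(-25 - 1550) + 955)*(-40) = (1/(-1575) + 955)*(-40) = (-1/1575 + 955)*(-40) = (1504124/1575)*(-40) = -12032992/315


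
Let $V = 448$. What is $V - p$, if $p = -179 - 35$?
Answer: $662$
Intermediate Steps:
$p = -214$ ($p = -179 - 35 = -214$)
$V - p = 448 - -214 = 448 + 214 = 662$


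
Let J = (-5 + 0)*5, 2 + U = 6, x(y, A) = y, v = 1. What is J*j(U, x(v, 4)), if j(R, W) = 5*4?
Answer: -500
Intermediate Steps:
U = 4 (U = -2 + 6 = 4)
j(R, W) = 20
J = -25 (J = -5*5 = -25)
J*j(U, x(v, 4)) = -25*20 = -500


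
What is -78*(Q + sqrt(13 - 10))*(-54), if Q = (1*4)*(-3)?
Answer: -50544 + 4212*sqrt(3) ≈ -43249.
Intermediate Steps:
Q = -12 (Q = 4*(-3) = -12)
-78*(Q + sqrt(13 - 10))*(-54) = -78*(-12 + sqrt(13 - 10))*(-54) = -78*(-12 + sqrt(3))*(-54) = (936 - 78*sqrt(3))*(-54) = -50544 + 4212*sqrt(3)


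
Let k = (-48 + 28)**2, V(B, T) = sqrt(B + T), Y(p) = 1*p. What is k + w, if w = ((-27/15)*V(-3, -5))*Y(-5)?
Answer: 400 + 18*I*sqrt(2) ≈ 400.0 + 25.456*I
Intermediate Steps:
Y(p) = p
w = 18*I*sqrt(2) (w = ((-27/15)*sqrt(-3 - 5))*(-5) = ((-27*1/15)*sqrt(-8))*(-5) = -18*I*sqrt(2)/5*(-5) = 18*I*sqrt(2) ≈ 25.456*I)
k = 400 (k = (-20)**2 = 400)
k + w = 400 + 18*I*sqrt(2)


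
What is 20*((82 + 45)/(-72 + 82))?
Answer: 254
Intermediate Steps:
20*((82 + 45)/(-72 + 82)) = 20*(127/10) = 254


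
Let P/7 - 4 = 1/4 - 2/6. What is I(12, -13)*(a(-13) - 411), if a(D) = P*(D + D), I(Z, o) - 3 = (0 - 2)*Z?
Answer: 47201/2 ≈ 23601.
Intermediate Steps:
I(Z, o) = 3 - 2*Z (I(Z, o) = 3 + (0 - 2)*Z = 3 - 2*Z)
P = 329/12 (P = 28 + 7*(1/4 - 2/6) = 28 + 7*(1*(1/4) - 2*1/6) = 28 + 7*(1/4 - 1/3) = 28 + 7*(-1/12) = 28 - 7/12 = 329/12 ≈ 27.417)
a(D) = 329*D/6 (a(D) = 329*(D + D)/12 = 329*(2*D)/12 = 329*D/6)
I(12, -13)*(a(-13) - 411) = (3 - 2*12)*((329/6)*(-13) - 411) = (3 - 24)*(-4277/6 - 411) = -21*(-6743/6) = 47201/2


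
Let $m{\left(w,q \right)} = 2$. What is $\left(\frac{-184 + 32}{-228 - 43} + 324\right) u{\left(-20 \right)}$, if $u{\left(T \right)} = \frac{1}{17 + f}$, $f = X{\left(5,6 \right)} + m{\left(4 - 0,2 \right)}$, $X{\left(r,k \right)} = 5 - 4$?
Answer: $\frac{21989}{1355} \approx 16.228$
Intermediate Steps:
$X{\left(r,k \right)} = 1$ ($X{\left(r,k \right)} = 5 - 4 = 1$)
$f = 3$ ($f = 1 + 2 = 3$)
$u{\left(T \right)} = \frac{1}{20}$ ($u{\left(T \right)} = \frac{1}{17 + 3} = \frac{1}{20}$)
$\left(\frac{-184 + 32}{-228 - 43} + 324\right) u{\left(-20 \right)} = \left(\frac{-184 + 32}{-228 - 43} + 324\right) \frac{1}{20} = \left(- \frac{152}{-271} + 324\right) \frac{1}{20} = \left(\left(-152\right) \left(- \frac{1}{271}\right) + 324\right) \frac{1}{20} = \left(\frac{152}{271} + 324\right) \frac{1}{20} = \frac{87956}{271} \cdot \frac{1}{20} = \frac{21989}{1355}$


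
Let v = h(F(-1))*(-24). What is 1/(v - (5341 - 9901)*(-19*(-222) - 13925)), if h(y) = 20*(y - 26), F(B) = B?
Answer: -1/44250960 ≈ -2.2598e-8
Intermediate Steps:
h(y) = -520 + 20*y (h(y) = 20*(-26 + y) = -520 + 20*y)
v = 12960 (v = (-520 + 20*(-1))*(-24) = (-520 - 20)*(-24) = -540*(-24) = 12960)
1/(v - (5341 - 9901)*(-19*(-222) - 13925)) = 1/(12960 - (5341 - 9901)*(-19*(-222) - 13925)) = 1/(12960 - (-4560)*(4218 - 13925)) = 1/(12960 - (-4560)*(-9707)) = 1/(12960 - 1*44263920) = 1/(12960 - 44263920) = 1/(-44250960) = -1/44250960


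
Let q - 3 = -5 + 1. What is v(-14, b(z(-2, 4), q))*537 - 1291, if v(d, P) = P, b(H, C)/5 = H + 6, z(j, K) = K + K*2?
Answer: 47039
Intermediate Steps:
z(j, K) = 3*K (z(j, K) = K + 2*K = 3*K)
q = -1 (q = 3 + (-5 + 1) = 3 - 4 = -1)
b(H, C) = 30 + 5*H (b(H, C) = 5*(H + 6) = 5*(6 + H) = 30 + 5*H)
v(-14, b(z(-2, 4), q))*537 - 1291 = (30 + 5*(3*4))*537 - 1291 = (30 + 5*12)*537 - 1291 = (30 + 60)*537 - 1291 = 90*537 - 1291 = 48330 - 1291 = 47039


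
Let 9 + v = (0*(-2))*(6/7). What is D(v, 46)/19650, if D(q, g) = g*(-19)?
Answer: -437/9825 ≈ -0.044478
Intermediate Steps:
v = -9 (v = -9 + (0*(-2))*(6/7) = -9 + 0*(6*(1/7)) = -9 + 0*(6/7) = -9 + 0 = -9)
D(q, g) = -19*g
D(v, 46)/19650 = -19*46/19650 = -874*1/19650 = -437/9825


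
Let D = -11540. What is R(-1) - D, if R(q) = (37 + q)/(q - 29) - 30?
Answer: 57544/5 ≈ 11509.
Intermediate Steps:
R(q) = -30 + (37 + q)/(-29 + q) (R(q) = (37 + q)/(-29 + q) - 30 = -30 + (37 + q)/(-29 + q))
R(-1) - D = (907 - 29*(-1))/(-29 - 1) - 1*(-11540) = (907 + 29)/(-30) + 11540 = -1/30*936 + 11540 = -156/5 + 11540 = 57544/5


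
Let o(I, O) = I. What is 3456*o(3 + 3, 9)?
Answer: 20736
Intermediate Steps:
3456*o(3 + 3, 9) = 3456*(3 + 3) = 3456*6 = 20736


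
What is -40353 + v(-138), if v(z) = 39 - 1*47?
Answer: -40361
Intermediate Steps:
v(z) = -8 (v(z) = 39 - 47 = -8)
-40353 + v(-138) = -40353 - 8 = -40361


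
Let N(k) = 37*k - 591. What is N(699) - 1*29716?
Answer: -4444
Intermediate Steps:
N(k) = -591 + 37*k
N(699) - 1*29716 = (-591 + 37*699) - 1*29716 = (-591 + 25863) - 29716 = 25272 - 29716 = -4444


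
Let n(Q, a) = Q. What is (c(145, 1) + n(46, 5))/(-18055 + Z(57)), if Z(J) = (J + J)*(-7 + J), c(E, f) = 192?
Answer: -34/1765 ≈ -0.019263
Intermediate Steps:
Z(J) = 2*J*(-7 + J) (Z(J) = (2*J)*(-7 + J) = 2*J*(-7 + J))
(c(145, 1) + n(46, 5))/(-18055 + Z(57)) = (192 + 46)/(-18055 + 2*57*(-7 + 57)) = 238/(-18055 + 2*57*50) = 238/(-18055 + 5700) = 238/(-12355) = 238*(-1/12355) = -34/1765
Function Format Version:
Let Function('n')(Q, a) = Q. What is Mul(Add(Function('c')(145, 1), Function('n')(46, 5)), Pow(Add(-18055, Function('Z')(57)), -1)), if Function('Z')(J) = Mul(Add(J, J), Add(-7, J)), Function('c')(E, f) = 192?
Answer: Rational(-34, 1765) ≈ -0.019263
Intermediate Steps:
Function('Z')(J) = Mul(2, J, Add(-7, J)) (Function('Z')(J) = Mul(Mul(2, J), Add(-7, J)) = Mul(2, J, Add(-7, J)))
Mul(Add(Function('c')(145, 1), Function('n')(46, 5)), Pow(Add(-18055, Function('Z')(57)), -1)) = Mul(Add(192, 46), Pow(Add(-18055, Mul(2, 57, Add(-7, 57))), -1)) = Mul(238, Pow(Add(-18055, Mul(2, 57, 50)), -1)) = Mul(238, Pow(Add(-18055, 5700), -1)) = Mul(238, Pow(-12355, -1)) = Mul(238, Rational(-1, 12355)) = Rational(-34, 1765)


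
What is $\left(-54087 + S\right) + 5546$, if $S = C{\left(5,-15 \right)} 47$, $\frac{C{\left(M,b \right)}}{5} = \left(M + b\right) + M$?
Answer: $-49716$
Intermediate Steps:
$C{\left(M,b \right)} = 5 b + 10 M$ ($C{\left(M,b \right)} = 5 \left(\left(M + b\right) + M\right) = 5 \left(b + 2 M\right) = 5 b + 10 M$)
$S = -1175$ ($S = \left(5 \left(-15\right) + 10 \cdot 5\right) 47 = \left(-75 + 50\right) 47 = \left(-25\right) 47 = -1175$)
$\left(-54087 + S\right) + 5546 = \left(-54087 - 1175\right) + 5546 = -55262 + 5546 = -49716$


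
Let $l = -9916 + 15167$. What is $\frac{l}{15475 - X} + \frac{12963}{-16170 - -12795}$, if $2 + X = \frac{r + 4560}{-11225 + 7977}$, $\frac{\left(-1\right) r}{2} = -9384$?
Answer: $- \frac{4127651548}{1178733375} \approx -3.5018$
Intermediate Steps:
$l = 5251$
$r = 18768$ ($r = \left(-2\right) \left(-9384\right) = 18768$)
$X = - \frac{1864}{203}$ ($X = -2 + \frac{18768 + 4560}{-11225 + 7977} = -2 + \frac{23328}{-3248} = -2 + 23328 \left(- \frac{1}{3248}\right) = -2 - \frac{1458}{203} = - \frac{1864}{203} \approx -9.1823$)
$\frac{l}{15475 - X} + \frac{12963}{-16170 - -12795} = \frac{5251}{15475 - - \frac{1864}{203}} + \frac{12963}{-16170 - -12795} = \frac{5251}{15475 + \frac{1864}{203}} + \frac{12963}{-16170 + 12795} = \frac{5251}{\frac{3143289}{203}} + \frac{12963}{-3375} = 5251 \cdot \frac{203}{3143289} + 12963 \left(- \frac{1}{3375}\right) = \frac{1065953}{3143289} - \frac{4321}{1125} = - \frac{4127651548}{1178733375}$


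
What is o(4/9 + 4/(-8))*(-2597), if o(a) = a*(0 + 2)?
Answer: 2597/9 ≈ 288.56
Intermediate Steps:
o(a) = 2*a (o(a) = a*2 = 2*a)
o(4/9 + 4/(-8))*(-2597) = (2*(4/9 + 4/(-8)))*(-2597) = (2*(4*(⅑) + 4*(-⅛)))*(-2597) = (2*(4/9 - ½))*(-2597) = (2*(-1/18))*(-2597) = -⅑*(-2597) = 2597/9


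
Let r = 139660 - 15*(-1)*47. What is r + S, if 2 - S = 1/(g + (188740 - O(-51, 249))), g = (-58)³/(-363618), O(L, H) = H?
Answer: 4810300979321616/34269457775 ≈ 1.4037e+5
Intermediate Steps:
g = 97556/181809 (g = -195112*(-1/363618) = 97556/181809 ≈ 0.53658)
S = 68538733741/34269457775 (S = 2 - 1/(97556/181809 + (188740 - 1*249)) = 2 - 1/(97556/181809 + (188740 - 249)) = 2 - 1/(97556/181809 + 188491) = 2 - 1/34269457775/181809 = 2 - 1*181809/34269457775 = 2 - 181809/34269457775 = 68538733741/34269457775 ≈ 2.0000)
r = 140365 (r = 139660 + 15*47 = 139660 + 705 = 140365)
r + S = 140365 + 68538733741/34269457775 = 4810300979321616/34269457775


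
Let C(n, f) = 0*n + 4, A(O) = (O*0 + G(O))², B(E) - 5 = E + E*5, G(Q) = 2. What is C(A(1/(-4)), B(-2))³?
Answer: 64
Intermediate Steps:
B(E) = 5 + 6*E (B(E) = 5 + (E + E*5) = 5 + (E + 5*E) = 5 + 6*E)
A(O) = 4 (A(O) = (O*0 + 2)² = (0 + 2)² = 2² = 4)
C(n, f) = 4 (C(n, f) = 0 + 4 = 4)
C(A(1/(-4)), B(-2))³ = 4³ = 64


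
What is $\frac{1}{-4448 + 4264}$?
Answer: $- \frac{1}{184} \approx -0.0054348$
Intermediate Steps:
$\frac{1}{-4448 + 4264} = \frac{1}{-184} = - \frac{1}{184}$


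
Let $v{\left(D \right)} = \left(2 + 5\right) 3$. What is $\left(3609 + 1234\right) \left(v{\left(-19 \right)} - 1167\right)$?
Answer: $-5550078$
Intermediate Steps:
$v{\left(D \right)} = 21$ ($v{\left(D \right)} = 7 \cdot 3 = 21$)
$\left(3609 + 1234\right) \left(v{\left(-19 \right)} - 1167\right) = \left(3609 + 1234\right) \left(21 - 1167\right) = 4843 \left(-1146\right) = -5550078$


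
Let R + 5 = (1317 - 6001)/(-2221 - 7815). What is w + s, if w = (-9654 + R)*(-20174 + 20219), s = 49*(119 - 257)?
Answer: -1107462558/2509 ≈ -4.4140e+5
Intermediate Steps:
R = -11374/2509 (R = -5 + (1317 - 6001)/(-2221 - 7815) = -5 - 4684/(-10036) = -5 - 4684*(-1/10036) = -5 + 1171/2509 = -11374/2509 ≈ -4.5333)
s = -6762 (s = 49*(-138) = -6762)
w = -1090496700/2509 (w = (-9654 - 11374/2509)*(-20174 + 20219) = -24233260/2509*45 = -1090496700/2509 ≈ -4.3463e+5)
w + s = -1090496700/2509 - 6762 = -1107462558/2509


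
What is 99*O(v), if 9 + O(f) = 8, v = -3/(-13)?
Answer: -99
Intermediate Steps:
v = 3/13 (v = -3*(-1/13) = 3/13 ≈ 0.23077)
O(f) = -1 (O(f) = -9 + 8 = -1)
99*O(v) = 99*(-1) = -99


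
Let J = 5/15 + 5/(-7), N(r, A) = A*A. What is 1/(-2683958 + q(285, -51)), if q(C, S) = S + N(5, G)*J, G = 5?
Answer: -21/56364389 ≈ -3.7258e-7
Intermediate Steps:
N(r, A) = A**2
J = -8/21 (J = 5*(1/15) + 5*(-1/7) = 1/3 - 5/7 = -8/21 ≈ -0.38095)
q(C, S) = -200/21 + S (q(C, S) = S + 5**2*(-8/21) = S + 25*(-8/21) = S - 200/21 = -200/21 + S)
1/(-2683958 + q(285, -51)) = 1/(-2683958 + (-200/21 - 51)) = 1/(-2683958 - 1271/21) = 1/(-56364389/21) = -21/56364389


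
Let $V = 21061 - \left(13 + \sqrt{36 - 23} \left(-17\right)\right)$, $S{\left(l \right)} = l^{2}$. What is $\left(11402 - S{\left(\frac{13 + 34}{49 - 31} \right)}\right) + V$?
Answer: $\frac{10511591}{324} + 17 \sqrt{13} \approx 32504.0$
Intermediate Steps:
$V = 21048 + 17 \sqrt{13}$ ($V = 21061 - \left(13 + \sqrt{13} \left(-17\right)\right) = 21061 - \left(13 - 17 \sqrt{13}\right) = 21048 + 17 \sqrt{13} \approx 21109.0$)
$\left(11402 - S{\left(\frac{13 + 34}{49 - 31} \right)}\right) + V = \left(11402 - \left(\frac{13 + 34}{49 - 31}\right)^{2}\right) + \left(21048 + 17 \sqrt{13}\right) = \left(11402 - \left(\frac{47}{18}\right)^{2}\right) + \left(21048 + 17 \sqrt{13}\right) = \left(11402 - \frac{2209}{324}\right) + \left(21048 + 17 \sqrt{13}\right) = \frac{3692039}{324} + \left(21048 + 17 \sqrt{13}\right) = \frac{10511591}{324} + 17 \sqrt{13}$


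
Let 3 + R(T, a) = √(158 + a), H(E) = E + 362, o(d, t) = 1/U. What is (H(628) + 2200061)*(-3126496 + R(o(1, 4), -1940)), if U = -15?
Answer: -6881583750449 + 19809459*I*√22 ≈ -6.8816e+12 + 9.2915e+7*I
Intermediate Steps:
o(d, t) = -1/15 (o(d, t) = 1/(-15) = -1/15)
H(E) = 362 + E
R(T, a) = -3 + √(158 + a)
(H(628) + 2200061)*(-3126496 + R(o(1, 4), -1940)) = ((362 + 628) + 2200061)*(-3126496 + (-3 + √(158 - 1940))) = (990 + 2200061)*(-3126496 + (-3 + √(-1782))) = 2201051*(-3126496 + (-3 + 9*I*√22)) = 2201051*(-3126499 + 9*I*√22) = -6881583750449 + 19809459*I*√22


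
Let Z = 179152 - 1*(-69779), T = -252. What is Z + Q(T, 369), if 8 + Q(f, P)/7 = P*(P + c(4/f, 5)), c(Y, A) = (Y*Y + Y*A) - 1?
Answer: 75550523/63 ≈ 1.1992e+6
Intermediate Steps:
c(Y, A) = -1 + Y² + A*Y (c(Y, A) = (Y² + A*Y) - 1 = -1 + Y² + A*Y)
Z = 248931 (Z = 179152 + 69779 = 248931)
Q(f, P) = -56 + 7*P*(-1 + P + 16/f² + 20/f) (Q(f, P) = -56 + 7*(P*(P + (-1 + (4/f)² + 5*(4/f)))) = -56 + 7*(P*(P + (-1 + 16/f² + 20/f))) = -56 + 7*(P*(-1 + P + 16/f² + 20/f)) = -56 + 7*P*(-1 + P + 16/f² + 20/f))
Z + Q(T, 369) = 248931 + (-56 - 7*369 + 7*369² + 112*369/(-252)² + 140*369/(-252)) = 248931 + (-56 - 2583 + 7*136161 + 112*369*(1/63504) + 140*369*(-1/252)) = 248931 + (-56 - 2583 + 953127 + 41/63 - 205) = 248931 + 59867870/63 = 75550523/63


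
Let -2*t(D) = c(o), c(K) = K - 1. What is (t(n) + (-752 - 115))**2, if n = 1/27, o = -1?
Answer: 749956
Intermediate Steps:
c(K) = -1 + K
n = 1/27 ≈ 0.037037
t(D) = 1 (t(D) = -(-1 - 1)/2 = -1/2*(-2) = 1)
(t(n) + (-752 - 115))**2 = (1 + (-752 - 115))**2 = (1 - 867)**2 = (-866)**2 = 749956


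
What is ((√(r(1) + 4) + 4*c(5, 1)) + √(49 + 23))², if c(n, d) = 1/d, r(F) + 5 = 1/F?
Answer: 88 + 48*√2 ≈ 155.88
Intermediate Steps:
r(F) = -5 + 1/F
((√(r(1) + 4) + 4*c(5, 1)) + √(49 + 23))² = ((√((-5 + 1/1) + 4) + 4/1) + √(49 + 23))² = ((√((-5 + 1) + 4) + 4*1) + √72)² = ((√(-4 + 4) + 4) + 6*√2)² = ((√0 + 4) + 6*√2)² = ((0 + 4) + 6*√2)² = (4 + 6*√2)²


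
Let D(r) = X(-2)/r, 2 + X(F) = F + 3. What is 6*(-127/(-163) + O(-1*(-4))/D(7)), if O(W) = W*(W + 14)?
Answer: -492150/163 ≈ -3019.3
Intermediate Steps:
X(F) = 1 + F (X(F) = -2 + (F + 3) = -2 + (3 + F) = 1 + F)
O(W) = W*(14 + W)
D(r) = -1/r (D(r) = (1 - 2)/r = -1/r)
6*(-127/(-163) + O(-1*(-4))/D(7)) = 6*(-127/(-163) + ((-1*(-4))*(14 - 1*(-4)))/((-1/7))) = 6*(-127*(-1/163) + (4*(14 + 4))/((-1*⅐))) = 6*(127/163 + (4*18)/(-⅐)) = 6*(127/163 + 72*(-7)) = 6*(127/163 - 504) = 6*(-82025/163) = -492150/163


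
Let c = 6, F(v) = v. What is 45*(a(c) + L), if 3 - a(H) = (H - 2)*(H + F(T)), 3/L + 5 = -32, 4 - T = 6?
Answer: -21780/37 ≈ -588.65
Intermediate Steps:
T = -2 (T = 4 - 1*6 = 4 - 6 = -2)
L = -3/37 (L = 3/(-5 - 32) = 3/(-37) = 3*(-1/37) = -3/37 ≈ -0.081081)
a(H) = 3 - (-2 + H)² (a(H) = 3 - (H - 2)*(H - 2) = 3 - (-2 + H)*(-2 + H) = 3 - (-2 + H)²)
45*(a(c) + L) = 45*((-1 - 1*6² + 4*6) - 3/37) = 45*((-1 - 1*36 + 24) - 3/37) = 45*((-1 - 36 + 24) - 3/37) = 45*(-13 - 3/37) = 45*(-484/37) = -21780/37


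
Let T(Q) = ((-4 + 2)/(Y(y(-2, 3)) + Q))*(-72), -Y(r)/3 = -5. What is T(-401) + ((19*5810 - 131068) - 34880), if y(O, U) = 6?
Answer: -10722766/193 ≈ -55558.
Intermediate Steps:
Y(r) = 15 (Y(r) = -3*(-5) = 15)
T(Q) = 144/(15 + Q) (T(Q) = ((-4 + 2)/(15 + Q))*(-72) = -2/(15 + Q)*(-72) = 144/(15 + Q))
T(-401) + ((19*5810 - 131068) - 34880) = 144/(15 - 401) + ((19*5810 - 131068) - 34880) = 144/(-386) + ((110390 - 131068) - 34880) = 144*(-1/386) + (-20678 - 34880) = -72/193 - 55558 = -10722766/193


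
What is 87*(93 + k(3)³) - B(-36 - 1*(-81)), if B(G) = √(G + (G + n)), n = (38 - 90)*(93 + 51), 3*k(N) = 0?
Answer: 8091 - 3*I*√822 ≈ 8091.0 - 86.012*I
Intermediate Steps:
k(N) = 0 (k(N) = (⅓)*0 = 0)
n = -7488 (n = -52*144 = -7488)
B(G) = √(-7488 + 2*G) (B(G) = √(G + (G - 7488)) = √(G + (-7488 + G)) = √(-7488 + 2*G))
87*(93 + k(3)³) - B(-36 - 1*(-81)) = 87*(93 + 0³) - √(-7488 + 2*(-36 - 1*(-81))) = 87*(93 + 0) - √(-7488 + 2*(-36 + 81)) = 87*93 - √(-7488 + 2*45) = 8091 - √(-7488 + 90) = 8091 - √(-7398) = 8091 - 3*I*√822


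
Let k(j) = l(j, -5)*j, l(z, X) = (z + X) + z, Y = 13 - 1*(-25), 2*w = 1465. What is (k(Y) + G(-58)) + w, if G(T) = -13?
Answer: 6835/2 ≈ 3417.5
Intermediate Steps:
w = 1465/2 (w = (1/2)*1465 = 1465/2 ≈ 732.50)
Y = 38 (Y = 13 + 25 = 38)
l(z, X) = X + 2*z (l(z, X) = (X + z) + z = X + 2*z)
k(j) = j*(-5 + 2*j) (k(j) = (-5 + 2*j)*j = j*(-5 + 2*j))
(k(Y) + G(-58)) + w = (38*(-5 + 2*38) - 13) + 1465/2 = (38*(-5 + 76) - 13) + 1465/2 = (38*71 - 13) + 1465/2 = (2698 - 13) + 1465/2 = 2685 + 1465/2 = 6835/2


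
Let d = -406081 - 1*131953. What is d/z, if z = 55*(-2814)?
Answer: 38431/11055 ≈ 3.4763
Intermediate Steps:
z = -154770
d = -538034 (d = -406081 - 131953 = -538034)
d/z = -538034/(-154770) = -538034*(-1/154770) = 38431/11055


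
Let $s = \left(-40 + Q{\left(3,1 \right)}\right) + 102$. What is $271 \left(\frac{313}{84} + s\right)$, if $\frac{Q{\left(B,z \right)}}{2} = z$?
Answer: $\frac{1541719}{84} \approx 18354.0$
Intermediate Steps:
$Q{\left(B,z \right)} = 2 z$
$s = 64$ ($s = \left(-40 + 2 \cdot 1\right) + 102 = \left(-40 + 2\right) + 102 = -38 + 102 = 64$)
$271 \left(\frac{313}{84} + s\right) = 271 \left(\frac{313}{84} + 64\right) = 271 \cdot \frac{5689}{84} = \frac{1541719}{84}$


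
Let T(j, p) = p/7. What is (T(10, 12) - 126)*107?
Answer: -93090/7 ≈ -13299.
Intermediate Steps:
T(j, p) = p/7 (T(j, p) = p*(1/7) = p/7)
(T(10, 12) - 126)*107 = ((1/7)*12 - 126)*107 = (12/7 - 126)*107 = -870/7*107 = -93090/7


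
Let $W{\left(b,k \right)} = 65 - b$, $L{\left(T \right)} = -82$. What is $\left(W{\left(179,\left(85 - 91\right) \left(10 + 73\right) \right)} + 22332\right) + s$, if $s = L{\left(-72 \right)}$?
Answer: $22136$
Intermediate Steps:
$s = -82$
$\left(W{\left(179,\left(85 - 91\right) \left(10 + 73\right) \right)} + 22332\right) + s = \left(\left(65 - 179\right) + 22332\right) - 82 = \left(-114 + 22332\right) - 82 = 22218 - 82 = 22136$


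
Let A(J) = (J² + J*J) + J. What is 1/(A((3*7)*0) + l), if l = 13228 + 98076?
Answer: 1/111304 ≈ 8.9844e-6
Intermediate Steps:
A(J) = J + 2*J² (A(J) = (J² + J²) + J = 2*J² + J = J + 2*J²)
l = 111304
1/(A((3*7)*0) + l) = 1/(((3*7)*0)*(1 + 2*((3*7)*0)) + 111304) = 1/((21*0)*(1 + 2*(21*0)) + 111304) = 1/(0*(1 + 2*0) + 111304) = 1/(0*(1 + 0) + 111304) = 1/(0*1 + 111304) = 1/(0 + 111304) = 1/111304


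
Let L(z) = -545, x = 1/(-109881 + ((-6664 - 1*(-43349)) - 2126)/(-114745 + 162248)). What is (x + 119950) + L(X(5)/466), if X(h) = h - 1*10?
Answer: 623251422695017/5219642584 ≈ 1.1941e+5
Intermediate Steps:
X(h) = -10 + h (X(h) = h - 10 = -10 + h)
x = -47503/5219642584 (x = 1/(-109881 + ((-6664 + 43349) - 2126)/47503) = 1/(-109881 + (36685 - 2126)*(1/47503)) = 1/(-109881 + 34559*(1/47503)) = 1/(-109881 + 34559/47503) = 1/(-5219642584/47503) = -47503/5219642584 ≈ -9.1008e-6)
(x + 119950) + L(X(5)/466) = (-47503/5219642584 + 119950) - 545 = 626096127903297/5219642584 - 545 = 623251422695017/5219642584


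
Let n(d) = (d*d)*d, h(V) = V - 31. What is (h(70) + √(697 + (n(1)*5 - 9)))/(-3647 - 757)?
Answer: -13/1468 - √77/1468 ≈ -0.014833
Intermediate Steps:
h(V) = -31 + V
n(d) = d³ (n(d) = d²*d = d³)
(h(70) + √(697 + (n(1)*5 - 9)))/(-3647 - 757) = ((-31 + 70) + √(697 + (1³*5 - 9)))/(-3647 - 757) = (39 + √(697 + (1*5 - 9)))/(-4404) = (39 + √(697 + (5 - 9)))*(-1/4404) = (39 + √(697 - 4))*(-1/4404) = (39 + √693)*(-1/4404) = (39 + 3*√77)*(-1/4404) = -13/1468 - √77/1468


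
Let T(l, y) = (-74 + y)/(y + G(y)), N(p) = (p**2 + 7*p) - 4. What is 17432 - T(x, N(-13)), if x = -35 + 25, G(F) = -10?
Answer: 17432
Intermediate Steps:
N(p) = -4 + p**2 + 7*p
x = -10
T(l, y) = (-74 + y)/(-10 + y) (T(l, y) = (-74 + y)/(y - 10) = (-74 + y)/(-10 + y))
17432 - T(x, N(-13)) = 17432 - (-74 + (-4 + (-13)**2 + 7*(-13)))/(-10 + (-4 + (-13)**2 + 7*(-13))) = 17432 - (-74 + (-4 + 169 - 91))/(-10 + (-4 + 169 - 91)) = 17432 - (-74 + 74)/(-10 + 74) = 17432 - 0/64 = 17432 - 1*0 = 17432 + 0 = 17432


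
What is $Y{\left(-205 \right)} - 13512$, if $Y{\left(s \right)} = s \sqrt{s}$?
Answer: $-13512 - 205 i \sqrt{205} \approx -13512.0 - 2935.2 i$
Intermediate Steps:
$Y{\left(s \right)} = s^{\frac{3}{2}}$
$Y{\left(-205 \right)} - 13512 = \left(-205\right)^{\frac{3}{2}} - 13512 = - 205 i \sqrt{205} - 13512 = -13512 - 205 i \sqrt{205}$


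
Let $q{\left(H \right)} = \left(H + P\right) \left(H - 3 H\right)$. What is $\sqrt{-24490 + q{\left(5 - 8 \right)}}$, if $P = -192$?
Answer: $2 i \sqrt{6415} \approx 160.19 i$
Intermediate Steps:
$q{\left(H \right)} = - 2 H \left(-192 + H\right)$ ($q{\left(H \right)} = \left(H - 192\right) \left(H - 3 H\right) = \left(-192 + H\right) \left(- 2 H\right) = - 2 H \left(-192 + H\right)$)
$\sqrt{-24490 + q{\left(5 - 8 \right)}} = \sqrt{-24490 + 2 \left(5 - 8\right) \left(192 - \left(5 - 8\right)\right)} = \sqrt{-24490 + 2 \left(-3\right) \left(192 - -3\right)} = \sqrt{-24490 + 2 \left(-3\right) \left(192 + 3\right)} = \sqrt{-24490 + 2 \left(-3\right) 195} = \sqrt{-24490 - 1170} = \sqrt{-25660} = 2 i \sqrt{6415}$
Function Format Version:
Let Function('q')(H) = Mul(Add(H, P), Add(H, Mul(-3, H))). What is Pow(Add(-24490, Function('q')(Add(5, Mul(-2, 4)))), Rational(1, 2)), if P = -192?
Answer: Mul(2, I, Pow(6415, Rational(1, 2))) ≈ Mul(160.19, I)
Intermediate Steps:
Function('q')(H) = Mul(-2, H, Add(-192, H)) (Function('q')(H) = Mul(Add(H, -192), Add(H, Mul(-3, H))) = Mul(Add(-192, H), Mul(-2, H)) = Mul(-2, H, Add(-192, H)))
Pow(Add(-24490, Function('q')(Add(5, Mul(-2, 4)))), Rational(1, 2)) = Pow(Add(-24490, Mul(2, Add(5, Mul(-2, 4)), Add(192, Mul(-1, Add(5, Mul(-2, 4)))))), Rational(1, 2)) = Pow(Add(-24490, Mul(2, Add(5, -8), Add(192, Mul(-1, Add(5, -8))))), Rational(1, 2)) = Pow(Add(-24490, Mul(2, -3, Add(192, Mul(-1, -3)))), Rational(1, 2)) = Pow(Add(-24490, Mul(2, -3, Add(192, 3))), Rational(1, 2)) = Pow(Add(-24490, Mul(2, -3, 195)), Rational(1, 2)) = Pow(Add(-24490, -1170), Rational(1, 2)) = Pow(-25660, Rational(1, 2)) = Mul(2, I, Pow(6415, Rational(1, 2)))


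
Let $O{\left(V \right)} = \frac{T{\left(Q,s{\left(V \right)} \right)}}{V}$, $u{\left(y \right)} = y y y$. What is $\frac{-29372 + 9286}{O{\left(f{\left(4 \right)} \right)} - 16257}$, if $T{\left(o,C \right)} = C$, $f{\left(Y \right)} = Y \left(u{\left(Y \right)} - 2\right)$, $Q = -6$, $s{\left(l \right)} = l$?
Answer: $\frac{10043}{8128} \approx 1.2356$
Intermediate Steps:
$u{\left(y \right)} = y^{3}$ ($u{\left(y \right)} = y^{2} y = y^{3}$)
$f{\left(Y \right)} = Y \left(-2 + Y^{3}\right)$ ($f{\left(Y \right)} = Y \left(Y^{3} - 2\right) = Y \left(-2 + Y^{3}\right)$)
$O{\left(V \right)} = 1$ ($O{\left(V \right)} = \frac{V}{V} = 1$)
$\frac{-29372 + 9286}{O{\left(f{\left(4 \right)} \right)} - 16257} = \frac{-29372 + 9286}{1 - 16257} = - \frac{20086}{-16256} = \left(-20086\right) \left(- \frac{1}{16256}\right) = \frac{10043}{8128}$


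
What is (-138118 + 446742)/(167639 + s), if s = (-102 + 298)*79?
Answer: 308624/183123 ≈ 1.6853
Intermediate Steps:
s = 15484 (s = 196*79 = 15484)
(-138118 + 446742)/(167639 + s) = (-138118 + 446742)/(167639 + 15484) = 308624/183123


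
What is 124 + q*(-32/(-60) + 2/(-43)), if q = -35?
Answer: 13798/129 ≈ 106.96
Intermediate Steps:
124 + q*(-32/(-60) + 2/(-43)) = 124 - 35*(-32/(-60) + 2/(-43)) = 124 - 35*(-32*(-1/60) + 2*(-1/43)) = 124 - 35*(8/15 - 2/43) = 124 - 35*314/645 = 124 - 2198/129 = 13798/129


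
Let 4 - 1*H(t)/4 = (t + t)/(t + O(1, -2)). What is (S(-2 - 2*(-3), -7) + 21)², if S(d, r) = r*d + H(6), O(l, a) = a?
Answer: 9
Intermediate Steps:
H(t) = 16 - 8*t/(-2 + t) (H(t) = 16 - 4*(t + t)/(t - 2) = 16 - 4*2*t/(-2 + t) = 16 - 8*t/(-2 + t))
S(d, r) = 4 + d*r (S(d, r) = r*d + 8*(-4 + 6)/(-2 + 6) = d*r + 8*2/4 = d*r + 8*(¼)*2 = d*r + 4 = 4 + d*r)
(S(-2 - 2*(-3), -7) + 21)² = ((4 + (-2 - 2*(-3))*(-7)) + 21)² = ((4 + (-2 + 6)*(-7)) + 21)² = ((4 + 4*(-7)) + 21)² = ((4 - 28) + 21)² = (-24 + 21)² = (-3)² = 9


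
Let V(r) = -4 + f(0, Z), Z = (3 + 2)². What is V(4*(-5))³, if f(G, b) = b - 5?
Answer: 4096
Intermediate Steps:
Z = 25 (Z = 5² = 25)
f(G, b) = -5 + b
V(r) = 16 (V(r) = -4 + (-5 + 25) = -4 + 20 = 16)
V(4*(-5))³ = 16³ = 4096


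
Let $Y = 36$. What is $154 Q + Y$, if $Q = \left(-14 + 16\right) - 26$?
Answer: $-3660$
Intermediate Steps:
$Q = -24$ ($Q = 2 - 26 = -24$)
$154 Q + Y = 154 \left(-24\right) + 36 = -3696 + 36 = -3660$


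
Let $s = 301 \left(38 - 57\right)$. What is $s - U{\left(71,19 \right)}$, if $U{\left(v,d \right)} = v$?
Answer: $-5790$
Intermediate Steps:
$s = -5719$ ($s = 301 \left(38 - 57\right) = 301 \left(-19\right) = -5719$)
$s - U{\left(71,19 \right)} = -5719 - 71 = -5790$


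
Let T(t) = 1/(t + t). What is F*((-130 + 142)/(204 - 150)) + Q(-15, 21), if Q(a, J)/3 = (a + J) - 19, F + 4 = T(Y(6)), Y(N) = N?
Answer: -2153/54 ≈ -39.870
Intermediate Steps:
T(t) = 1/(2*t)
F = -47/12 (F = -4 + (½)/6 = -4 + (½)*(⅙) = -4 + 1/12 = -47/12 ≈ -3.9167)
Q(a, J) = -57 + 3*J + 3*a (Q(a, J) = 3*((a + J) - 19) = 3*((J + a) - 19) = 3*(-19 + J + a) = -57 + 3*J + 3*a)
F*((-130 + 142)/(204 - 150)) + Q(-15, 21) = -47*(-130 + 142)/(12*(204 - 150)) + (-57 + 3*21 + 3*(-15)) = -47/54 + (-57 + 63 - 45) = -47/54 - 39 = -2153/54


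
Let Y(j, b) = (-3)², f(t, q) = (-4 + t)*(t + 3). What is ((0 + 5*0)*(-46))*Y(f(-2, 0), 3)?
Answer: 0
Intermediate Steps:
f(t, q) = (-4 + t)*(3 + t)
Y(j, b) = 9
((0 + 5*0)*(-46))*Y(f(-2, 0), 3) = ((0 + 5*0)*(-46))*9 = ((0 + 0)*(-46))*9 = (0*(-46))*9 = 0*9 = 0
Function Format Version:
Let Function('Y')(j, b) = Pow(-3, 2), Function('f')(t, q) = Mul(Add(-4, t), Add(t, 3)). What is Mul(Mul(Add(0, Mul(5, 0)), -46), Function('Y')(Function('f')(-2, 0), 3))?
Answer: 0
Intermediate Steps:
Function('f')(t, q) = Mul(Add(-4, t), Add(3, t))
Function('Y')(j, b) = 9
Mul(Mul(Add(0, Mul(5, 0)), -46), Function('Y')(Function('f')(-2, 0), 3)) = Mul(Mul(Add(0, Mul(5, 0)), -46), 9) = Mul(Mul(Add(0, 0), -46), 9) = Mul(Mul(0, -46), 9) = Mul(0, 9) = 0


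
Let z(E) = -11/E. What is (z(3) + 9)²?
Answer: 256/9 ≈ 28.444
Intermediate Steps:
(z(3) + 9)² = (-11/3 + 9)² = (16/3)² = 256/9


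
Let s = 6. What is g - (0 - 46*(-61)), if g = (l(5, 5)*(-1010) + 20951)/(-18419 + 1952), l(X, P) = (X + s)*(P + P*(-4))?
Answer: -46394003/16467 ≈ -2817.4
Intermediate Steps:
l(X, P) = -3*P*(6 + X) (l(X, P) = (X + 6)*(P + P*(-4)) = (6 + X)*(P - 4*P) = (6 + X)*(-3*P) = -3*P*(6 + X))
g = -187601/16467 (g = (-3*5*(6 + 5)*(-1010) + 20951)/(-18419 + 1952) = (-3*5*11*(-1010) + 20951)/(-16467) = (-165*(-1010) + 20951)*(-1/16467) = (166650 + 20951)*(-1/16467) = 187601*(-1/16467) = -187601/16467 ≈ -11.393)
g - (0 - 46*(-61)) = -187601/16467 - (0 - 46*(-61)) = -187601/16467 - (0 + 2806) = -187601/16467 - 1*2806 = -187601/16467 - 2806 = -46394003/16467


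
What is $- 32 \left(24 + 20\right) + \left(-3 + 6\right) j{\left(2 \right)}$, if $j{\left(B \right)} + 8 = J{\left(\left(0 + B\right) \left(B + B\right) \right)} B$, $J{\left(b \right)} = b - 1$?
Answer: $-1390$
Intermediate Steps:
$J{\left(b \right)} = -1 + b$
$j{\left(B \right)} = -8 + B \left(-1 + 2 B^{2}\right)$ ($j{\left(B \right)} = -8 + \left(-1 + \left(0 + B\right) \left(B + B\right)\right) B = -8 + \left(-1 + B 2 B\right) B = -8 + \left(-1 + 2 B^{2}\right) B = -8 + B \left(-1 + 2 B^{2}\right)$)
$- 32 \left(24 + 20\right) + \left(-3 + 6\right) j{\left(2 \right)} = - 32 \left(24 + 20\right) + \left(-3 + 6\right) \left(-8 - 2 + 2 \cdot 2^{3}\right) = \left(-32\right) 44 + 3 \left(-8 - 2 + 2 \cdot 8\right) = -1408 + 3 \left(-8 - 2 + 16\right) = -1408 + 3 \cdot 6 = -1408 + 18 = -1390$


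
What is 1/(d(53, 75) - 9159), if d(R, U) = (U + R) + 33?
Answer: -1/8998 ≈ -0.00011114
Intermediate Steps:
d(R, U) = 33 + R + U (d(R, U) = (R + U) + 33 = 33 + R + U)
1/(d(53, 75) - 9159) = 1/((33 + 53 + 75) - 9159) = 1/(161 - 9159) = 1/(-8998) = -1/8998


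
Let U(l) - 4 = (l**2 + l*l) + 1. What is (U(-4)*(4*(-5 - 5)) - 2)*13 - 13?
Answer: -19279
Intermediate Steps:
U(l) = 5 + 2*l**2 (U(l) = 4 + ((l**2 + l*l) + 1) = 4 + ((l**2 + l**2) + 1) = 4 + (2*l**2 + 1) = 4 + (1 + 2*l**2) = 5 + 2*l**2)
(U(-4)*(4*(-5 - 5)) - 2)*13 - 13 = ((5 + 2*(-4)**2)*(4*(-5 - 5)) - 2)*13 - 13 = ((5 + 2*16)*(4*(-10)) - 2)*13 - 13 = ((5 + 32)*(-40) - 2)*13 - 13 = (37*(-40) - 2)*13 - 13 = (-1480 - 2)*13 - 13 = -1482*13 - 13 = -19266 - 13 = -19279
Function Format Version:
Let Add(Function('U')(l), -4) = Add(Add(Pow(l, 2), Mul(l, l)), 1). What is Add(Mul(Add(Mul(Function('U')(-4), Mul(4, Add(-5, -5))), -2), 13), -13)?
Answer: -19279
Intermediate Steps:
Function('U')(l) = Add(5, Mul(2, Pow(l, 2))) (Function('U')(l) = Add(4, Add(Add(Pow(l, 2), Mul(l, l)), 1)) = Add(4, Add(Add(Pow(l, 2), Pow(l, 2)), 1)) = Add(4, Add(Mul(2, Pow(l, 2)), 1)) = Add(4, Add(1, Mul(2, Pow(l, 2)))) = Add(5, Mul(2, Pow(l, 2))))
Add(Mul(Add(Mul(Function('U')(-4), Mul(4, Add(-5, -5))), -2), 13), -13) = Add(Mul(Add(Mul(Add(5, Mul(2, Pow(-4, 2))), Mul(4, Add(-5, -5))), -2), 13), -13) = Add(Mul(Add(Mul(Add(5, Mul(2, 16)), Mul(4, -10)), -2), 13), -13) = Add(Mul(Add(Mul(Add(5, 32), -40), -2), 13), -13) = Add(Mul(Add(Mul(37, -40), -2), 13), -13) = Add(Mul(Add(-1480, -2), 13), -13) = Add(Mul(-1482, 13), -13) = Add(-19266, -13) = -19279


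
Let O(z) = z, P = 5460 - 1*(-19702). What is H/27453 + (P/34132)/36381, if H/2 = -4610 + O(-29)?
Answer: -83480609455/247028518002 ≈ -0.33794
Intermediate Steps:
P = 25162 (P = 5460 + 19702 = 25162)
H = -9278 (H = 2*(-4610 - 29) = 2*(-4639) = -9278)
H/27453 + (P/34132)/36381 = -9278/27453 + (25162/34132)/36381 = -9278*1/27453 + (25162*(1/34132))*(1/36381) = -9278/27453 + (547/742)*(1/36381) = -9278/27453 + 547/26994702 = -83480609455/247028518002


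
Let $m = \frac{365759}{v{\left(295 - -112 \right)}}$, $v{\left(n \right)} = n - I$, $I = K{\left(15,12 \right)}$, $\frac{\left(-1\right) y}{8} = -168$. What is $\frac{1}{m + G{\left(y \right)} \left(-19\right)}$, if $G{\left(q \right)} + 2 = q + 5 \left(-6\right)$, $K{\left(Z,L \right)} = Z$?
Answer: $- \frac{392}{9406017} \approx -4.1675 \cdot 10^{-5}$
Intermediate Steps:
$y = 1344$ ($y = \left(-8\right) \left(-168\right) = 1344$)
$G{\left(q \right)} = -32 + q$ ($G{\left(q \right)} = -2 + \left(q + 5 \left(-6\right)\right) = -2 + \left(q - 30\right) = -2 + \left(-30 + q\right) = -32 + q$)
$I = 15$
$v{\left(n \right)} = -15 + n$ ($v{\left(n \right)} = n - 15 = -15 + n$)
$m = \frac{365759}{392}$ ($m = \frac{365759}{-15 + \left(295 - -112\right)} = \frac{365759}{-15 + \left(295 + 112\right)} = \frac{365759}{-15 + 407} = \frac{365759}{392} \approx 933.06$)
$\frac{1}{m + G{\left(y \right)} \left(-19\right)} = \frac{1}{\frac{365759}{392} + \left(-32 + 1344\right) \left(-19\right)} = \frac{1}{\frac{365759}{392} + 1312 \left(-19\right)} = \frac{1}{\frac{365759}{392} - 24928} = \frac{1}{- \frac{9406017}{392}} = - \frac{392}{9406017}$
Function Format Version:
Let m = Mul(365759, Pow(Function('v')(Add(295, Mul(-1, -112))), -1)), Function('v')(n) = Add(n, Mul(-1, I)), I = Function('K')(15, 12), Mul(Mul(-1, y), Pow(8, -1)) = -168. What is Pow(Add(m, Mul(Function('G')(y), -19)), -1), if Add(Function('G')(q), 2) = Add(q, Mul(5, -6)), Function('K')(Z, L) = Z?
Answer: Rational(-392, 9406017) ≈ -4.1675e-5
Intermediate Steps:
y = 1344 (y = Mul(-8, -168) = 1344)
Function('G')(q) = Add(-32, q) (Function('G')(q) = Add(-2, Add(q, Mul(5, -6))) = Add(-2, Add(q, -30)) = Add(-2, Add(-30, q)) = Add(-32, q))
I = 15
Function('v')(n) = Add(-15, n) (Function('v')(n) = Add(n, Mul(-1, 15)) = Add(n, -15) = Add(-15, n))
m = Rational(365759, 392) (m = Mul(365759, Pow(Add(-15, Add(295, Mul(-1, -112))), -1)) = Mul(365759, Pow(Add(-15, Add(295, 112)), -1)) = Mul(365759, Pow(Add(-15, 407), -1)) = Mul(365759, Pow(392, -1)) = Mul(365759, Rational(1, 392)) = Rational(365759, 392) ≈ 933.06)
Pow(Add(m, Mul(Function('G')(y), -19)), -1) = Pow(Add(Rational(365759, 392), Mul(Add(-32, 1344), -19)), -1) = Pow(Add(Rational(365759, 392), Mul(1312, -19)), -1) = Pow(Add(Rational(365759, 392), -24928), -1) = Pow(Rational(-9406017, 392), -1) = Rational(-392, 9406017)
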